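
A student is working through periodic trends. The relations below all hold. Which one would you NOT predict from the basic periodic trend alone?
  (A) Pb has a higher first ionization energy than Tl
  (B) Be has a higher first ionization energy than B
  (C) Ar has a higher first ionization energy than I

The general trend: first ionization energy increases across a period and decreases down a group.
(A) Pb (period 6, group 14) vs Tl (period 6, group 13): the stated order agrees with the simple trend.
(B) Be (period 2, group 2) vs B (period 2, group 13): the stated order contradicts the simple trend.
(C) Ar (period 3, group 18) vs I (period 5, group 17): the stated order agrees with the simple trend.
The exception is (B): removing B's lone 2p electron is easier than breaking Be's filled 2s².

(B)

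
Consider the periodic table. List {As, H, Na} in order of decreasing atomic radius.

Na > As > H

H is in period 1, group 1; Na is in period 3, group 1; As is in period 4, group 15.
Moving right in a period, electrons are added to the same shell under a stronger nuclear pull, so atoms get smaller; moving down, a new shell is opened and atoms get larger.
Here both period and group differ, so the two effects have to be weighed against each other.
As > H: the two effects oppose for this pair; the down-group effect wins (121 vs 32 pm).
Na > As: the two effects oppose for this pair; the across-period effect wins (155 vs 121 pm).
For reference (pm): H 32, Na 155, As 121.
So from largest to smallest: Na > As > H.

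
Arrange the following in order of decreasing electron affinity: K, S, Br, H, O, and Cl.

Cl > Br > S > O > H > K

H is in period 1, group 1; O is in period 2, group 16; S is in period 3, group 16; Cl is in period 3, group 17; K is in period 4, group 1; Br is in period 4, group 17.
Adding an electron releases more energy for atoms nearer the top right (short of the noble gases).
These span different periods and groups, so the two trends combine.
H > K: H sits above K in group 1, so the down-group effect alone puts H higher.
O > H: the two effects oppose for this pair; the across-period effect wins (141 vs 73 kJ/mol).
S > O: this pair runs against the simple trend — see the exception note.
Br > S: period and group pull opposite ways; the across-period shift dominates (325 vs 200 kJ/mol).
Cl > Br: Cl sits above Br in group 17, so the down-group effect alone puts Cl higher.
Note the exception: S has a higher electron affinity than O, contrary to the simple trend — the compact 2p subshell of O repels the added electron more than S's larger 3p does.
For reference (kJ/mol): H 73, O 141, S 200, Cl 349, K 48, Br 325.
So from highest to lowest: Cl > Br > S > O > H > K.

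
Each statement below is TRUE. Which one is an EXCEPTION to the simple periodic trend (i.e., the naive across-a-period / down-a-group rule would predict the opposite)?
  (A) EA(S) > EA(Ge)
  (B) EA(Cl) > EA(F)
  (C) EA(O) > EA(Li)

(B)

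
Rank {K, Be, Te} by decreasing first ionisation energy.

Be > Te > K

Be is in period 2, group 2; K is in period 4, group 1; Te is in period 5, group 16.
Removing the outermost electron gets harder across a period and easier down a group.
These span different periods and groups, so the two trends combine.
Te > K: the two effects oppose for this pair; the across-period effect wins (869 vs 419 kJ/mol).
Be > Te: period and group pull opposite ways; the down-group shift dominates (900 vs 869 kJ/mol).
Approximate values (kJ/mol): Be 900, K 419, Te 869.
So from highest to lowest: Be > Te > K.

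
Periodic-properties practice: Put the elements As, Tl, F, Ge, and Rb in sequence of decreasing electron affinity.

F > Ge > As > Rb > Tl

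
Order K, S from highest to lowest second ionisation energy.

K > S

After 1 electron has been removed, what remains? K⁺ is the bare [Ar] core; S⁺ still has 5 valence electrons.
Core electrons are held far more tightly than valence electrons, so K tops the IE_2 order.
Approximate IE_2 values (kJ/mol): K 3052, S 2252.
Hence IE_2: S < K.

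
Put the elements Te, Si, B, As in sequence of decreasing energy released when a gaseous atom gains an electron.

Te, Si, As, B

B is in period 2, group 13; Si is in period 3, group 14; As is in period 4, group 15; Te is in period 5, group 16.
Atoms with high Z_eff and room in the valence shell (especially the halogens) have the most exothermic electron affinities.
A diagonal step moves right (one effect) and down (the opposite effect) at once.
As > B: the two effects oppose for this pair; the across-period effect wins (78 vs 27 kJ/mol).
Si > As: the two effects oppose for this pair; the down-group effect wins (134 vs 78 kJ/mol).
Te > Si: the two effects oppose for this pair; the across-period effect wins (190 vs 134 kJ/mol).
Approximate values (kJ/mol): B 27, Si 134, As 78, Te 190.
So from highest to lowest: Te > Si > As > B.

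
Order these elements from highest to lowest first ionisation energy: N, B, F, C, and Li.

Li is in period 2, group 1; B is in period 2, group 13; C is in period 2, group 14; N is in period 2, group 15; F is in period 2, group 17.
Removing the outermost electron gets harder across a period and easier down a group.
All lie in period 2, so first ionization energy increases left to right.
So from highest to lowest: F > N > C > B > Li.

F > N > C > B > Li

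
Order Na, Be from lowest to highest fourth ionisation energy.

Na < Be

After 3 electrons have been removed, what remains? Na³⁺ is already 2 electrons into the core; Be³⁺ is already 1 electron into the core.
All of these are removing an electron from a noble-gas core or deeper; the smaller core (lower principal quantum number) is held far more tightly, and within a period the higher nuclear charge binds the same core more tightly.
The numbers (kJ/mol): Na 9543, Be 21007.
Overall IE_4 order: Na < Be.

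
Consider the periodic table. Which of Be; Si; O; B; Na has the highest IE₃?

Be

The third ionization energy removes an electron from the +2 ion. For each element: Be²⁺ is the bare [He] core; Si²⁺ still has 2 valence electrons; O²⁺ still has 4 valence electrons; B²⁺ still has 1 valence electron; Na²⁺ is already 1 electron into the core.
Core electrons are held far more tightly than valence electrons, so Na and Be top the IE_3 order.
Valence configurations: Si²⁺ [Ne]3s², O²⁺ [He]2s²2p², B²⁺ [He]2s¹.
Tabulated IE_3 (kJ/mol): Be 14849, Si 3232, O 5300, B 3660, Na 6910.
Putting it together, IE_3: Si < B < O < Na < Be.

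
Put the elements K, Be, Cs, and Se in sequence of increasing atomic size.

Across a period the added protons contract the valence shell; down a group each new principal shell makes the atom larger.
Here both period and group differ, so the two effects have to be weighed against each other.
Se > Be: period and group pull opposite ways; the down-group shift dominates (116 vs 102 pm).
K > Se: both are in period 4; the period trend gives K the larger value.
Cs > K: Cs sits below K in group 1, so the down-group effect alone puts Cs larger.
Approximate values (pm): Be 102, K 196, Se 116, Cs 232.
So from smallest to largest: Be < Se < K < Cs.

Be < Se < K < Cs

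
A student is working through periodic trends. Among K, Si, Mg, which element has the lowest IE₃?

The third ionization energy removes an electron from the +2 ion. For each element: K²⁺ is already 1 electron into the core; Si²⁺ still has 2 valence electrons; Mg²⁺ is the bare [Ne] core.
Pulling an electron out of a noble-gas core costs far more than removing a remaining valence electron, so K and Mg sit at the high end of IE_3.
The numbers (kJ/mol): K 4420, Si 3232, Mg 7733.
Putting it together, IE_3: Si < K < Mg.

Si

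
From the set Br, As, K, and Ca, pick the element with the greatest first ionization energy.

Across a period the outer electron is held more tightly (higher IE₁); down a group it sits in a higher shell, more shielded, and comes off more easily.
All lie in period 4, so first ionization energy increases left to right.
The greatest first ionization energy among these belongs to Br.

Br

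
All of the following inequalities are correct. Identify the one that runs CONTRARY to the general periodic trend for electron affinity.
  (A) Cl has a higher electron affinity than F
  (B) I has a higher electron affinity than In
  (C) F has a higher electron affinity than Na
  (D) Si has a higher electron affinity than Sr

The general trend: electron affinity increases across a period and decreases down a group.
(A) Cl (period 3, group 17) vs F (period 2, group 17): the stated order contradicts the simple trend.
(B) I (period 5, group 17) vs In (period 5, group 13): the stated order agrees with the simple trend.
(C) F (period 2, group 17) vs Na (period 3, group 1): the stated order agrees with the simple trend.
(D) Si (period 3, group 14) vs Sr (period 5, group 2): the stated order agrees with the simple trend.
The exception is (A): F's small 2p subshell makes the incoming electron feel strong e⁻–e⁻ repulsion, so Cl actually releases more energy on gaining an electron.

(A)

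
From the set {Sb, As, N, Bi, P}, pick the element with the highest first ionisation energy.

IE₁ increases left→right with effective nuclear charge and decreases top→bottom as the valence shell moves farther out.
All are in group 15, so first ionization energy increases up the group.
The highest first ionisation energy among these belongs to N.

N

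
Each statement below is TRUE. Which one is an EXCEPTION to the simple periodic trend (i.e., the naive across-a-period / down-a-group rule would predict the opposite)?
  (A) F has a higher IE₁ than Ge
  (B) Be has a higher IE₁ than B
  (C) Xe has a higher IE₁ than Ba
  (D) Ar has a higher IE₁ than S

The general trend: IE₁ increases across a period and decreases down a group.
(A) F (period 2, group 17) vs Ge (period 4, group 14): the stated order agrees with the simple trend.
(B) Be (period 2, group 2) vs B (period 2, group 13): the stated order contradicts the simple trend.
(C) Xe (period 5, group 18) vs Ba (period 6, group 2): the stated order agrees with the simple trend.
(D) Ar (period 3, group 18) vs S (period 3, group 16): the stated order agrees with the simple trend.
The exception is (B): removing B's lone 2p electron is easier than breaking Be's filled 2s².

(B)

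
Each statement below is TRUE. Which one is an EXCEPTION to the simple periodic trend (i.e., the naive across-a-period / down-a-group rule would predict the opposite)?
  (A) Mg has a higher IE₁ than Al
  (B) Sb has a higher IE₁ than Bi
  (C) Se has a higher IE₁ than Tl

(A)

The general trend: IE₁ increases across a period and decreases down a group.
(A) Mg (period 3, group 2) vs Al (period 3, group 13): the stated order contradicts the simple trend.
(B) Sb (period 5, group 15) vs Bi (period 6, group 15): the stated order agrees with the simple trend.
(C) Se (period 4, group 16) vs Tl (period 6, group 13): the stated order agrees with the simple trend.
The exception is (A): Al's single 3p electron is easier to remove than one from Mg's filled 3s².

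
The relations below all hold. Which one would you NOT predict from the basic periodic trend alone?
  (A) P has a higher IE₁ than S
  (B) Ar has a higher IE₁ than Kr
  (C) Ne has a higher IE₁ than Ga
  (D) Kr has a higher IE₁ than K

(A)

The general trend: IE₁ increases across a period and decreases down a group.
(A) P (period 3, group 15) vs S (period 3, group 16): the stated order contradicts the simple trend.
(B) Ar (period 3, group 18) vs Kr (period 4, group 18): the stated order agrees with the simple trend.
(C) Ne (period 2, group 18) vs Ga (period 4, group 13): the stated order agrees with the simple trend.
(D) Kr (period 4, group 18) vs K (period 4, group 1): the stated order agrees with the simple trend.
The exception is (A): S (3p⁴) ionizes more easily than half-filled P (3p³) because the paired 3p electron in S is pushed out by e⁻–e⁻ repulsion.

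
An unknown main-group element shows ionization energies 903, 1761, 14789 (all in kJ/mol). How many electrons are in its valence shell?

2

Look for the largest jump between consecutive ionization energies: IE3/IE2 ≈ 8.4, far larger than any earlier ratio.
That jump marks the point where a core electron is being removed. So the atom has 2 valence electrons.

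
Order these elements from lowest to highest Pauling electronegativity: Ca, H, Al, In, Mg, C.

Ca, Mg, Al, In, H, C

H is in period 1, group 1; C is in period 2, group 14; Mg is in period 3, group 2; Al is in period 3, group 13; Ca is in period 4, group 2; In is in period 5, group 13.
EN rises left→right (higher Z_eff, smaller atoms) and falls top→bottom (larger, more shielded atoms).
Here both period and group differ, so the two effects have to be weighed against each other.
Mg > Ca: they share group 2; the group trend gives Mg the larger value.
Al > Mg: Al lies to the right of Mg in period 3, so the across-period effect alone puts Al higher.
In > Al: this pair runs against the simple trend — see the exception note.
H > In: the two effects oppose for this pair; the down-group effect wins (2.20 vs 1.78).
C > H: period and group pull opposite ways; the across-period shift dominates (2.55 vs 2.20).
Note the exception: In has a higher electronegativity than Al, contrary to the simple trend — poor shielding by filled d (and f) subshells raises the heavier element's effective nuclear charge more than the simple down-group trend predicts.
For reference (Pauling): H 2.20, C 2.55, Mg 1.31, Al 1.61, Ca 1.00, In 1.78.
So from lowest to highest: Ca < Mg < Al < In < H < C.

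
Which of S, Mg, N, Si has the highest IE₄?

IE_4 is the cost of taking one more electron from the +3 cation: S³⁺ still has 3 valence electrons; Mg³⁺ is already 1 electron into the core; N³⁺ still has 2 valence electrons; Si³⁺ still has 1 valence electron.
Breaking into a closed-shell core is much more expensive than removing a leftover valence electron — Mg has the largest IE_4 here.
Valence configurations: S³⁺ [Ne]3s²3p¹, N³⁺ [He]2s², Si³⁺ [Ne]3s¹.
Approximate IE_4 values (kJ/mol): S 4556, Mg 10543, N 7475, Si 4356.
So the fourth ionization energies run Si < S < N < Mg.

Mg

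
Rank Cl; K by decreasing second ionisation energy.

K, Cl

Consider each +1 ion: Cl⁺ still has 6 valence electrons; K⁺ is the bare [Ar] core.
Pulling an electron out of a noble-gas core costs far more than removing a remaining valence electron, so K sits at the high end of IE_2.
Tabulated IE_2 (kJ/mol): Cl 2298, K 3052.
So the second ionization energies run Cl < K.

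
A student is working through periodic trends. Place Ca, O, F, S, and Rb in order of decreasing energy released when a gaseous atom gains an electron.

O is in period 2, group 16; F is in period 2, group 17; S is in period 3, group 16; Ca is in period 4, group 2; Rb is in period 5, group 1.
Electron affinity generally becomes more exothermic across a period toward the halogens and less exothermic down a group.
These span different periods and groups, so the two trends combine.
Rb > Ca: this pair runs against the simple trend — see the exception note.
O > Rb: relative to Rb, both the across-period and down-group shifts push O's electron affinity up.
S > O: this pair runs against the simple trend — see the exception note.
F > S: relative to S, both the across-period and down-group shifts push F's electron affinity up.
Note the exception: Rb has a higher electron affinity than Ca, contrary to the simple trend — adding an electron to Ca (ns²) has to open a new, higher-energy np subshell, which is unfavourable.
Note the exception: S has a higher electron affinity than O, contrary to the simple trend — the compact 2p subshell of O repels the added electron more than S's larger 3p does.
Tabulated electron affinity (kJ/mol): O 141, F 328, S 200, Ca 2, Rb 47.
So from highest to lowest: F > S > O > Rb > Ca.

F > S > O > Rb > Ca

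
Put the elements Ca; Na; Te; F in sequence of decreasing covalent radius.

F is in period 2, group 17; Na is in period 3, group 1; Ca is in period 4, group 2; Te is in period 5, group 16.
Radius decreases left→right (rising Z_eff, same n) and increases top→bottom (higher n).
Neither a single period nor a single group — weigh both effects.
Te > F: relative to F, both the across-period and down-group shifts push Te's atomic radius up.
Na > Te: the two effects oppose for this pair; the across-period effect wins (155 vs 136 pm).
Ca > Na: period and group pull opposite ways; the down-group shift dominates (171 vs 155 pm).
Approximate values (pm): F 64, Na 155, Ca 171, Te 136.
So from largest to smallest: Ca > Na > Te > F.

Ca > Na > Te > F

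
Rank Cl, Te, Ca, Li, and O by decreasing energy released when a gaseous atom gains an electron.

Li is in period 2, group 1; O is in period 2, group 16; Cl is in period 3, group 17; Ca is in period 4, group 2; Te is in period 5, group 16.
EA tends to increase across a period and decrease down a group, though the pattern is less regular than for IE or radius.
These span different periods and groups, so the two trends combine.
Li > Ca: the two effects oppose for this pair; the down-group effect wins (60 vs 2 kJ/mol).
O > Li: both are in period 2; the period trend gives O the larger value.
Te > O: this pair runs against the simple trend — see the exception note.
Cl > Te: relative to Te, both the across-period and down-group shifts push Cl's electron affinity up.
Note the exception: Te has a higher electron affinity than O, contrary to the simple trend — O's compact 2p subshell gives strong electron–electron repulsion on the added electron.
For reference (kJ/mol): Li 60, O 141, Cl 349, Ca 2, Te 190.
So from highest to lowest: Cl > Te > O > Li > Ca.

Cl > Te > O > Li > Ca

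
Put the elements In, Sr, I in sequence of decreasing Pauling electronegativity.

I, In, Sr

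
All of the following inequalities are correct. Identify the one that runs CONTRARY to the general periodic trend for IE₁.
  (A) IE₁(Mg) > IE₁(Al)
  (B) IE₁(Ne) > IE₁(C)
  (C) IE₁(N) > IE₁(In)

(A)

The general trend: IE₁ increases across a period and decreases down a group.
(A) Mg (period 3, group 2) vs Al (period 3, group 13): the stated order contradicts the simple trend.
(B) Ne (period 2, group 18) vs C (period 2, group 14): the stated order agrees with the simple trend.
(C) N (period 2, group 15) vs In (period 5, group 13): the stated order agrees with the simple trend.
The exception is (A): Al's single 3p electron is easier to remove than one from Mg's filled 3s².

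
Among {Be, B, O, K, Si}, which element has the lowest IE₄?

Si

After 3 electrons have been removed, what remains? Be³⁺ is already 1 electron into the core; B³⁺ is the bare [He] core; O³⁺ still has 3 valence electrons; K³⁺ is already 2 electrons into the core; Si³⁺ still has 1 valence electron.
Usually core removal costs more than valence removal, but here the competition is close: a tightly held n=2 valence electron can cost more to remove than an n=3 core electron, so the actual values have to decide it.
Valence configurations: O³⁺ [He]2s²2p¹, Si³⁺ [Ne]3s¹.
The numbers (kJ/mol): Be 21007, B 25026, O 7469, K 5877, Si 4356.
Hence IE_4: Si < K < O < Be < B.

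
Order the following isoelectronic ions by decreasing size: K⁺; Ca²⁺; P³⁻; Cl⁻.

P³⁻ > Cl⁻ > K⁺ > Ca²⁺

All of these have 18 electrons, so size is governed by nuclear charge alone: the more protons, the stronger the pull on the same electron cloud, and the smaller the ion.
Nuclear charges: Ca²⁺ (Z=20), K⁺ (Z=19), Cl⁻ (Z=17), P³⁻ (Z=15).
Largest to smallest: P³⁻ > Cl⁻ > K⁺ > Ca²⁺.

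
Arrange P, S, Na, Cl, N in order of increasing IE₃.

After 2 electrons have been removed, what remains? P²⁺ still has 3 valence electrons; S²⁺ still has 4 valence electrons; Na²⁺ is already 1 electron into the core; Cl²⁺ still has 5 valence electrons; N²⁺ still has 3 valence electrons.
Breaking into a closed-shell core is much more expensive than removing a leftover valence electron — Na has the largest IE_3 here.
Valence configurations: P²⁺ [Ne]3s²3p¹, S²⁺ [Ne]3s²3p², Cl²⁺ [Ne]3s²3p³, N²⁺ [He]2s²2p¹.
The numbers (kJ/mol): P 2914, S 3357, Na 6910, Cl 3822, N 4578.
Putting it together, IE_3: P < S < Cl < N < Na.

P < S < Cl < N < Na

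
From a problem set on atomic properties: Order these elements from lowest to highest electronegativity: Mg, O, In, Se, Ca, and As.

O is in period 2, group 16; Mg is in period 3, group 2; Ca is in period 4, group 2; As is in period 4, group 15; Se is in period 4, group 16; In is in period 5, group 13.
EN rises left→right (higher Z_eff, smaller atoms) and falls top→bottom (larger, more shielded atoms).
Neither a single period nor a single group — weigh both effects.
Mg > Ca: Mg sits above Ca in group 2, so the down-group effect alone puts Mg higher.
In > Mg: period and group pull opposite ways; the across-period shift dominates (1.78 vs 1.31).
As > In: both effects reinforce here, so As is clearly the higher of the two.
Se > As: Se lies to the right of As in period 4, so the across-period effect alone puts Se higher.
O > Se: O sits above Se in group 16, so the down-group effect alone puts O higher.
Tabulated electronegativity (Pauling): O 3.44, Mg 1.31, Ca 1.00, As 2.18, Se 2.55, In 1.78.
So from lowest to highest: Ca < Mg < In < As < Se < O.

Ca, Mg, In, As, Se, O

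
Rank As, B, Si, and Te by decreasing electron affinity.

Te, Si, As, B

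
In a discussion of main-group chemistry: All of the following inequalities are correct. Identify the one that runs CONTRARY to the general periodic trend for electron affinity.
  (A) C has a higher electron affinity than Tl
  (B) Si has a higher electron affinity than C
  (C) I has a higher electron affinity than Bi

(B)

The general trend: electron affinity increases across a period and decreases down a group.
(A) C (period 2, group 14) vs Tl (period 6, group 13): the stated order agrees with the simple trend.
(B) Si (period 3, group 14) vs C (period 2, group 14): the stated order contradicts the simple trend.
(C) I (period 5, group 17) vs Bi (period 6, group 15): the stated order agrees with the simple trend.
The exception is (B): Si's larger, more diffuse 3p orbitals accept an added electron slightly more readily than C's compact 2p.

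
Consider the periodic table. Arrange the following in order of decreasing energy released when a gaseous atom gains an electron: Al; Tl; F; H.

H is in period 1, group 1; F is in period 2, group 17; Al is in period 3, group 13; Tl is in period 6, group 13.
Electron affinity generally becomes more exothermic across a period toward the halogens and less exothermic down a group.
These span different periods and groups, so the two trends combine.
Al > Tl: Al sits above Tl in group 13, so the down-group effect alone puts Al higher.
H > Al: period and group pull opposite ways; the down-group shift dominates (73 vs 42 kJ/mol).
F > H: the two effects oppose for this pair; the across-period effect wins (328 vs 73 kJ/mol).
For reference (kJ/mol): H 73, F 328, Al 42, Tl 19.
So from highest to lowest: F > H > Al > Tl.

F > H > Al > Tl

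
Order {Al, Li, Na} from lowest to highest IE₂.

IE_2 is the cost of taking one more electron from the +1 cation: Al⁺ still has 2 valence electrons; Li⁺ is the bare [He] core; Na⁺ is the bare [Ne] core.
Breaking into a closed-shell core is much more expensive than removing a leftover valence electron — Na and Li have the largest IE_2 here.
The numbers (kJ/mol): Al 1817, Li 7298, Na 4562.
Putting it together, IE_2: Al < Na < Li.

Al < Na < Li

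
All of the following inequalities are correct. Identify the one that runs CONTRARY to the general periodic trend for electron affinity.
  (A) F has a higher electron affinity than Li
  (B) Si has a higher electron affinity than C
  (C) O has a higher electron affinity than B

(B)

The general trend: electron affinity increases across a period and decreases down a group.
(A) F (period 2, group 17) vs Li (period 2, group 1): the stated order agrees with the simple trend.
(B) Si (period 3, group 14) vs C (period 2, group 14): the stated order contradicts the simple trend.
(C) O (period 2, group 16) vs B (period 2, group 13): the stated order agrees with the simple trend.
The exception is (B): Si's larger, more diffuse 3p orbitals accept an added electron slightly more readily than C's compact 2p.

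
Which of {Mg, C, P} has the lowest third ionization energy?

P

After 2 electrons have been removed, what remains? Mg²⁺ is the bare [Ne] core; C²⁺ still has 2 valence electrons; P²⁺ still has 3 valence electrons.
Breaking into a closed-shell core is much more expensive than removing a leftover valence electron — Mg has the largest IE_3 here.
Valence configurations: C²⁺ [He]2s², P²⁺ [Ne]3s²3p¹.
Approximate IE_3 values (kJ/mol): Mg 7733, C 4620, P 2914.
So the third ionization energies run P < C < Mg.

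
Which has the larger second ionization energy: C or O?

O

The second ionization energy removes an electron from the +1 ion. For each element: C⁺ still has 3 valence electrons; O⁺ still has 5 valence electrons.
All are still removing valence electrons, so compare the +1 ions as you would atoms: IE_2 generally rises across a period (higher Z_eff) and falls down a group (larger shell), subject to the usual subshell exceptions.
Valence configurations: C⁺ [He]2s²2p¹, O⁺ [He]2s²2p³.
Approximate IE_2 values (kJ/mol): C 2353, O 3388.
Putting it together, IE_2: C < O.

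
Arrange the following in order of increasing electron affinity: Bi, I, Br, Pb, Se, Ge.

Pb, Bi, Ge, Se, I, Br

EA tends to increase across a period and decrease down a group, though the pattern is less regular than for IE or radius.
Neither a single period nor a single group — weigh both effects.
Bi > Pb: Bi lies to the right of Pb in period 6, so the across-period effect alone puts Bi higher.
Ge > Bi: the two effects oppose for this pair; the down-group effect wins (119 vs 91 kJ/mol).
Se > Ge: both are in period 4; the period trend gives Se the larger value.
I > Se: period and group pull opposite ways; the across-period shift dominates (295 vs 195 kJ/mol).
Br > I: they share group 17; the group trend gives Br the larger value.
Approximate values (kJ/mol): Ge 119, Se 195, Br 325, I 295, Pb 35, Bi 91.
So from lowest to highest: Pb < Bi < Ge < Se < I < Br.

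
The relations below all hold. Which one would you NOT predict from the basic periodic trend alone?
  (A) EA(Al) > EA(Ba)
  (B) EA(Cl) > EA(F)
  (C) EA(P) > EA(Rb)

The general trend: electron affinity increases across a period and decreases down a group.
(A) Al (period 3, group 13) vs Ba (period 6, group 2): the stated order agrees with the simple trend.
(B) Cl (period 3, group 17) vs F (period 2, group 17): the stated order contradicts the simple trend.
(C) P (period 3, group 15) vs Rb (period 5, group 1): the stated order agrees with the simple trend.
The exception is (B): F's small 2p subshell makes the incoming electron feel strong e⁻–e⁻ repulsion, so Cl actually releases more energy on gaining an electron.

(B)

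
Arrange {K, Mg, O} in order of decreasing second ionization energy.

O, K, Mg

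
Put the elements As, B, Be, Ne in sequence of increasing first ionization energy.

Removing the outermost electron gets harder across a period and easier down a group.
Neither a single period nor a single group — weigh both effects.
Be > B: this pair runs against the simple trend — see the exception note.
As > Be: period and group pull opposite ways; the across-period shift dominates (947 vs 900 kJ/mol).
Ne > As: both effects reinforce here, so Ne is clearly the higher of the two.
Note the exception: Be has a higher first ionization energy than B, contrary to the simple trend — removing B's lone 2p electron is easier than breaking Be's filled 2s².
Approximate values (kJ/mol): Be 900, B 801, Ne 2081, As 947.
So from lowest to highest: B < Be < As < Ne.

B, Be, As, Ne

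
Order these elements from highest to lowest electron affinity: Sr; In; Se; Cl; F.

F is in period 2, group 17; Cl is in period 3, group 17; Se is in period 4, group 16; Sr is in period 5, group 2; In is in period 5, group 13.
Adding an electron releases more energy for atoms nearer the top right (short of the noble gases).
Neither a single period nor a single group — weigh both effects.
In > Sr: both are in period 5; the period trend gives In the larger value.
Se > In: both effects reinforce here, so Se is clearly the higher of the two.
F > Se: relative to Se, both the across-period and down-group shifts push F's electron affinity up.
Cl > F: this pair runs against the simple trend — see the exception note.
Note the exception: Cl has a higher electron affinity than F, contrary to the simple trend — F's small 2p subshell makes the incoming electron feel strong e⁻–e⁻ repulsion, so Cl actually releases more energy on gaining an electron.
Approximate values (kJ/mol): F 328, Cl 349, Se 195, Sr 5, In 29.
So from highest to lowest: Cl > F > Se > In > Sr.

Cl, F, Se, In, Sr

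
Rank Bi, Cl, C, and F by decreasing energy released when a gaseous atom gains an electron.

Cl > F > C > Bi

C is in period 2, group 14; F is in period 2, group 17; Cl is in period 3, group 17; Bi is in period 6, group 15.
Electron affinity generally becomes more exothermic across a period toward the halogens and less exothermic down a group.
These span different periods and groups, so the two trends combine.
C > Bi: the two effects oppose for this pair; the down-group effect wins (122 vs 91 kJ/mol).
F > C: both are in period 2; the period trend gives F the larger value.
Cl > F: this pair runs against the simple trend — see the exception note.
Note the exception: Cl has a higher electron affinity than F, contrary to the simple trend — F's small 2p subshell makes the incoming electron feel strong e⁻–e⁻ repulsion, so Cl actually releases more energy on gaining an electron.
Tabulated electron affinity (kJ/mol): C 122, F 328, Cl 349, Bi 91.
So from highest to lowest: Cl > F > C > Bi.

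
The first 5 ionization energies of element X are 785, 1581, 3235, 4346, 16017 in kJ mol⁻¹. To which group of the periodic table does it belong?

Group 14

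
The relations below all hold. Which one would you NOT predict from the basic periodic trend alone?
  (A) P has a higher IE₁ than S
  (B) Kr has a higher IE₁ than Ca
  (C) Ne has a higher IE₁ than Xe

The general trend: IE₁ increases across a period and decreases down a group.
(A) P (period 3, group 15) vs S (period 3, group 16): the stated order contradicts the simple trend.
(B) Kr (period 4, group 18) vs Ca (period 4, group 2): the stated order agrees with the simple trend.
(C) Ne (period 2, group 18) vs Xe (period 5, group 18): the stated order agrees with the simple trend.
The exception is (A): S (3p⁴) ionizes more easily than half-filled P (3p³) because the paired 3p electron in S is pushed out by e⁻–e⁻ repulsion.

(A)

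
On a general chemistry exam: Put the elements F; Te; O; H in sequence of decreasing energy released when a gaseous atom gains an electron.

F > Te > O > H

H is in period 1, group 1; O is in period 2, group 16; F is in period 2, group 17; Te is in period 5, group 16.
Electron affinity generally becomes more exothermic across a period toward the halogens and less exothermic down a group.
Here both period and group differ, so the two effects have to be weighed against each other.
O > H: period and group pull opposite ways; the across-period shift dominates (141 vs 73 kJ/mol).
Te > O: this pair runs against the simple trend — see the exception note.
F > Te: relative to Te, both the across-period and down-group shifts push F's electron affinity up.
Note the exception: Te has a higher electron affinity than O, contrary to the simple trend — O's compact 2p subshell gives strong electron–electron repulsion on the added electron.
Tabulated electron affinity (kJ/mol): H 73, O 141, F 328, Te 190.
So from highest to lowest: F > Te > O > H.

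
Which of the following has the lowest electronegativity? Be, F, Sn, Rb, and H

H is in period 1, group 1; Be is in period 2, group 2; F is in period 2, group 17; Rb is in period 5, group 1; Sn is in period 5, group 14.
Smaller atoms with higher effective nuclear charge are more electronegative.
Neither a single period nor a single group — weigh both effects.
Be > Rb: both effects reinforce here, so Be is clearly the higher of the two.
Sn > Be: period and group pull opposite ways; the across-period shift dominates (1.96 vs 1.57).
H > Sn: the two effects oppose for this pair; the down-group effect wins (2.20 vs 1.96).
F > H: the two effects oppose for this pair; the across-period effect wins (3.98 vs 2.20).
For reference (Pauling): H 2.20, Be 1.57, F 3.98, Rb 0.82, Sn 1.96.
The lowest electronegativity among these belongs to Rb.

Rb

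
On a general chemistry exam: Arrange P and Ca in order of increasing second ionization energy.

Ca < P

Consider each +1 ion: P⁺ still has 4 valence electrons; Ca⁺ still has 1 valence electron.
All are still removing valence electrons, so compare the +1 ions as you would atoms: IE_2 generally rises across a period (higher Z_eff) and falls down a group (larger shell), subject to the usual subshell exceptions.
Valence configurations: P⁺ [Ne]3s²3p², Ca⁺ [Ar]4s¹.
Tabulated IE_2 (kJ/mol): P 1907, Ca 1145.
Overall IE_2 order: Ca < P.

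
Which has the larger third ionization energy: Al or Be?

Be

After 2 electrons have been removed, what remains? Al²⁺ still has 1 valence electron; Be²⁺ is the bare [He] core.
Pulling an electron out of a noble-gas core costs far more than removing a remaining valence electron, so Be sits at the high end of IE_3.
The numbers (kJ/mol): Al 2745, Be 14849.
Hence IE_3: Al < Be.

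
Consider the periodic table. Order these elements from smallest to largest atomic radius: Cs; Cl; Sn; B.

B < Cl < Sn < Cs

B is in period 2, group 13; Cl is in period 3, group 17; Sn is in period 5, group 14; Cs is in period 6, group 1.
Atomic radius shrinks across a period as nuclear charge pulls the same shell inward, and grows down a group as new shells are added.
Here both period and group differ, so the two effects have to be weighed against each other.
Cl > B: period and group pull opposite ways; the down-group shift dominates (99 vs 85 pm).
Sn > Cl: both effects reinforce here, so Sn is clearly the larger of the two.
Cs > Sn: relative to Sn, both the across-period and down-group shifts push Cs's atomic radius up.
Tabulated atomic radius (pm): B 85, Cl 99, Sn 140, Cs 232.
So from smallest to largest: B < Cl < Sn < Cs.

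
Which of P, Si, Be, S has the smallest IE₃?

The third ionization energy removes an electron from the +2 ion. For each element: P²⁺ still has 3 valence electrons; Si²⁺ still has 2 valence electrons; Be²⁺ is the bare [He] core; S²⁺ still has 4 valence electrons.
Breaking into a closed-shell core is much more expensive than removing a leftover valence electron — Be has the largest IE_3 here.
Valence configurations: P²⁺ [Ne]3s²3p¹, Si²⁺ [Ne]3s², S²⁺ [Ne]3s²3p².
P²⁺ loses a lone 3p electron whereas Si²⁺ must break into a filled 3s² pair, so IE_3(Si) > IE_3(P) even though P has the higher nuclear charge.
Approximate IE_3 values (kJ/mol): P 2914, Si 3232, Be 14849, S 3357.
So the third ionization energies run P < Si < S < Be.

P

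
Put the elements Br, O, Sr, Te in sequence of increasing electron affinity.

Sr < O < Te < Br

O is in period 2, group 16; Br is in period 4, group 17; Sr is in period 5, group 2; Te is in period 5, group 16.
EA tends to increase across a period and decrease down a group, though the pattern is less regular than for IE or radius.
Neither a single period nor a single group — weigh both effects.
O > Sr: both effects reinforce here, so O is clearly the higher of the two.
Te > O: this pair runs against the simple trend — see the exception note.
Br > Te: both effects reinforce here, so Br is clearly the higher of the two.
Note the exception: Te has a higher electron affinity than O, contrary to the simple trend — O's compact 2p subshell gives strong electron–electron repulsion on the added electron.
Tabulated electron affinity (kJ/mol): O 141, Br 325, Sr 5, Te 190.
So from lowest to highest: Sr < O < Te < Br.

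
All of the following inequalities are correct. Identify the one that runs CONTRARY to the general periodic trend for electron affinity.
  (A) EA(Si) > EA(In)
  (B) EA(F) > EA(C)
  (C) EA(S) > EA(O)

(C)

The general trend: electron affinity increases across a period and decreases down a group.
(A) Si (period 3, group 14) vs In (period 5, group 13): the stated order agrees with the simple trend.
(B) F (period 2, group 17) vs C (period 2, group 14): the stated order agrees with the simple trend.
(C) S (period 3, group 16) vs O (period 2, group 16): the stated order contradicts the simple trend.
The exception is (C): the compact 2p subshell of O repels the added electron more than S's larger 3p does.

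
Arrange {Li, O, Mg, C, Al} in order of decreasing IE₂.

The second ionization energy removes an electron from the +1 ion. For each element: Li⁺ is the bare [He] core; O⁺ still has 5 valence electrons; Mg⁺ still has 1 valence electron; C⁺ still has 3 valence electrons; Al⁺ still has 2 valence electrons.
Pulling an electron out of a noble-gas core costs far more than removing a remaining valence electron, so Li sits at the high end of IE_2.
Valence configurations: O⁺ [He]2s²2p³, Mg⁺ [Ne]3s¹, C⁺ [He]2s²2p¹, Al⁺ [Ne]3s².
The numbers (kJ/mol): Li 7298, O 3388, Mg 1451, C 2353, Al 1817.
Putting it together, IE_2: Mg < Al < C < O < Li.

Li, O, C, Al, Mg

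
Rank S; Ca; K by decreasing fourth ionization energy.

Ca > K > S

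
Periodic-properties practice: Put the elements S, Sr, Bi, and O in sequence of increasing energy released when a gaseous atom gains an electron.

Sr, Bi, O, S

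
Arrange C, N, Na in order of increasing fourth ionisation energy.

After 3 electrons have been removed, what remains? C³⁺ still has 1 valence electron; N³⁺ still has 2 valence electrons; Na³⁺ is already 2 electrons into the core.
Breaking into a closed-shell core is much more expensive than removing a leftover valence electron — Na has the largest IE_4 here.
Valence configurations: C³⁺ [He]2s¹, N³⁺ [He]2s².
Tabulated IE_4 (kJ/mol): C 6223, N 7475, Na 9543.
So the fourth ionization energies run C < N < Na.

C, N, Na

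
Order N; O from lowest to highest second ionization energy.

Consider each +1 ion: N⁺ still has 4 valence electrons; O⁺ still has 5 valence electrons.
All are still removing valence electrons, so compare the +1 ions as you would atoms: IE_2 generally rises across a period (higher Z_eff) and falls down a group (larger shell), subject to the usual subshell exceptions.
Valence configurations: N⁺ [He]2s²2p², O⁺ [He]2s²2p³.
Approximate IE_2 values (kJ/mol): N 2856, O 3388.
So the second ionization energies run N < O.

N < O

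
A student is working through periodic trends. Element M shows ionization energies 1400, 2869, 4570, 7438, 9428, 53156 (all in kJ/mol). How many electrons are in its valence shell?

5

Look for the largest jump between consecutive ionization energies: IE6/IE5 ≈ 5.6, far larger than any earlier ratio.
That jump marks the point where a core electron is being removed. So the atom has 5 valence electrons.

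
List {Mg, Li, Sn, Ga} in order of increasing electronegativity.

Li is in period 2, group 1; Mg is in period 3, group 2; Ga is in period 4, group 13; Sn is in period 5, group 14.
Atoms toward the upper right of the periodic table pull bonding electrons most strongly.
A diagonal step moves right (one effect) and down (the opposite effect) at once.
Mg > Li: period and group pull opposite ways; the across-period shift dominates (1.31 vs 0.98).
Ga > Mg: period and group pull opposite ways; the across-period shift dominates (1.81 vs 1.31).
Sn > Ga: period and group pull opposite ways; the across-period shift dominates (1.96 vs 1.81).
For reference (Pauling): Li 0.98, Mg 1.31, Ga 1.81, Sn 1.96.
So from lowest to highest: Li < Mg < Ga < Sn.

Li < Mg < Ga < Sn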